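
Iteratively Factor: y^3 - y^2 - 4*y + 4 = (y - 1)*(y^2 - 4) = (y - 1)*(y + 2)*(y - 2)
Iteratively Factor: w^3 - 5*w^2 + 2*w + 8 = (w + 1)*(w^2 - 6*w + 8) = (w - 4)*(w + 1)*(w - 2)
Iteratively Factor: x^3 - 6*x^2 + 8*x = (x)*(x^2 - 6*x + 8) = x*(x - 4)*(x - 2)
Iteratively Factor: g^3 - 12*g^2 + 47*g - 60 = (g - 3)*(g^2 - 9*g + 20) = (g - 5)*(g - 3)*(g - 4)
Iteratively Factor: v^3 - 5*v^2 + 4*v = (v - 1)*(v^2 - 4*v) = (v - 4)*(v - 1)*(v)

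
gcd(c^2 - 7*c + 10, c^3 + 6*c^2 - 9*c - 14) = c - 2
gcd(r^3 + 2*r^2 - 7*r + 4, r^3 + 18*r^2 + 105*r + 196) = r + 4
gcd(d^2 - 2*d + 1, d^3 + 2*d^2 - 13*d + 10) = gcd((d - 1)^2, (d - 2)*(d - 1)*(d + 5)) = d - 1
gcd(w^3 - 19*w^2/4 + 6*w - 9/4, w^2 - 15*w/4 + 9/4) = w^2 - 15*w/4 + 9/4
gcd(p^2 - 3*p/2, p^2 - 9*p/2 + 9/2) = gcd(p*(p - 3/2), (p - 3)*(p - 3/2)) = p - 3/2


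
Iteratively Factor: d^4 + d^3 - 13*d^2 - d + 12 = (d + 1)*(d^3 - 13*d + 12) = (d - 3)*(d + 1)*(d^2 + 3*d - 4) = (d - 3)*(d + 1)*(d + 4)*(d - 1)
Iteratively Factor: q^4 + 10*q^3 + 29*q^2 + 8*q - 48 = (q - 1)*(q^3 + 11*q^2 + 40*q + 48) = (q - 1)*(q + 4)*(q^2 + 7*q + 12) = (q - 1)*(q + 4)^2*(q + 3)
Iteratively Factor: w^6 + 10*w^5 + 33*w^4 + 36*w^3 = (w + 4)*(w^5 + 6*w^4 + 9*w^3) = w*(w + 4)*(w^4 + 6*w^3 + 9*w^2) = w*(w + 3)*(w + 4)*(w^3 + 3*w^2) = w*(w + 3)^2*(w + 4)*(w^2) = w^2*(w + 3)^2*(w + 4)*(w)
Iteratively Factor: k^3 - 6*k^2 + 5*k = (k - 1)*(k^2 - 5*k) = (k - 5)*(k - 1)*(k)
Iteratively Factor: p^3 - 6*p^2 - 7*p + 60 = (p - 4)*(p^2 - 2*p - 15) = (p - 4)*(p + 3)*(p - 5)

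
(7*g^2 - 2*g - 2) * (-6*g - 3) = -42*g^3 - 9*g^2 + 18*g + 6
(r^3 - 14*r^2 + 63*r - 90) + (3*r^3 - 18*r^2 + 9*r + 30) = 4*r^3 - 32*r^2 + 72*r - 60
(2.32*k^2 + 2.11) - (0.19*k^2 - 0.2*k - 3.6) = 2.13*k^2 + 0.2*k + 5.71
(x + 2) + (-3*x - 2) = -2*x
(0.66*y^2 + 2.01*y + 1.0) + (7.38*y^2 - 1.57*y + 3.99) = 8.04*y^2 + 0.44*y + 4.99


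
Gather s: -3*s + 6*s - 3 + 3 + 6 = 3*s + 6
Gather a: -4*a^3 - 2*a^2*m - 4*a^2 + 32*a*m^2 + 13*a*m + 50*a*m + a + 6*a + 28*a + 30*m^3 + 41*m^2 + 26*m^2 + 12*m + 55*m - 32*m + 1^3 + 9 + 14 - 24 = -4*a^3 + a^2*(-2*m - 4) + a*(32*m^2 + 63*m + 35) + 30*m^3 + 67*m^2 + 35*m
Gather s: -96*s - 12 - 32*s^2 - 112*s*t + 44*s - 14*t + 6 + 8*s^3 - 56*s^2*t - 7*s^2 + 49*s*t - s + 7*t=8*s^3 + s^2*(-56*t - 39) + s*(-63*t - 53) - 7*t - 6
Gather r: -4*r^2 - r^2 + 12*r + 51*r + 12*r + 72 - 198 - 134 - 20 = -5*r^2 + 75*r - 280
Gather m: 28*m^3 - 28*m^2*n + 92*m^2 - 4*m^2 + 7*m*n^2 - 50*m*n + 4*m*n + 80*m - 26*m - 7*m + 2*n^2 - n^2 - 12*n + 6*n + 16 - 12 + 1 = 28*m^3 + m^2*(88 - 28*n) + m*(7*n^2 - 46*n + 47) + n^2 - 6*n + 5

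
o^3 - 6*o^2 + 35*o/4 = o*(o - 7/2)*(o - 5/2)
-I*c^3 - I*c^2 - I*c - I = (c - I)*(c + I)*(-I*c - I)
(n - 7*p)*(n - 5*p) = n^2 - 12*n*p + 35*p^2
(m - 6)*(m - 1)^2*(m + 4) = m^4 - 4*m^3 - 19*m^2 + 46*m - 24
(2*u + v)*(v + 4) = 2*u*v + 8*u + v^2 + 4*v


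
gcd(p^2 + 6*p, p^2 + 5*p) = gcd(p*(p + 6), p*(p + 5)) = p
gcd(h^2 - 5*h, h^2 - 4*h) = h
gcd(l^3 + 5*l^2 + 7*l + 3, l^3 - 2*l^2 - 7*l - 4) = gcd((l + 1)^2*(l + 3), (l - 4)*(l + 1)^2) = l^2 + 2*l + 1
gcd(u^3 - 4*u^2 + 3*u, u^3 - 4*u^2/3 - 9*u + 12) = u - 3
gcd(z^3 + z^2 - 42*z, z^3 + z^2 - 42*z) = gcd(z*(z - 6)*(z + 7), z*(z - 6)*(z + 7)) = z^3 + z^2 - 42*z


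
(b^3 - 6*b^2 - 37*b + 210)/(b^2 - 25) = (b^2 - b - 42)/(b + 5)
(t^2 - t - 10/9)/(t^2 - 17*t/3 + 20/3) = (t + 2/3)/(t - 4)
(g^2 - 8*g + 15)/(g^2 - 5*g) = (g - 3)/g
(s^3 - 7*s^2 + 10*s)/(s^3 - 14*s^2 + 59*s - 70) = s/(s - 7)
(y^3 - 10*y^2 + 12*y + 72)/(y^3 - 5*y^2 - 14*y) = (y^2 - 12*y + 36)/(y*(y - 7))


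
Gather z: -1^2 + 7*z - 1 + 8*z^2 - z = 8*z^2 + 6*z - 2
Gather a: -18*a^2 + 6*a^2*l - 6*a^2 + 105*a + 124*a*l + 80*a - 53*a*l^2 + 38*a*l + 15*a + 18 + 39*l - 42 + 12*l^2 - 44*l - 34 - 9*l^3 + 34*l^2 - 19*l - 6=a^2*(6*l - 24) + a*(-53*l^2 + 162*l + 200) - 9*l^3 + 46*l^2 - 24*l - 64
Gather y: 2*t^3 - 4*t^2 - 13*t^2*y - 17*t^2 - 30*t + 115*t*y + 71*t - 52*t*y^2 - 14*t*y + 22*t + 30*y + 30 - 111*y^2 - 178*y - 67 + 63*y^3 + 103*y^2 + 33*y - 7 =2*t^3 - 21*t^2 + 63*t + 63*y^3 + y^2*(-52*t - 8) + y*(-13*t^2 + 101*t - 115) - 44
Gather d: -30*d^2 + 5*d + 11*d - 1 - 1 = -30*d^2 + 16*d - 2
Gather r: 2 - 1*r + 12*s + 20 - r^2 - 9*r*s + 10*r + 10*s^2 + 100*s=-r^2 + r*(9 - 9*s) + 10*s^2 + 112*s + 22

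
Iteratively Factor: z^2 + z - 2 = (z - 1)*(z + 2)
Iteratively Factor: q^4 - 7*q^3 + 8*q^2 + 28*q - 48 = (q - 4)*(q^3 - 3*q^2 - 4*q + 12) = (q - 4)*(q - 2)*(q^2 - q - 6) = (q - 4)*(q - 3)*(q - 2)*(q + 2)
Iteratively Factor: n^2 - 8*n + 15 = (n - 5)*(n - 3)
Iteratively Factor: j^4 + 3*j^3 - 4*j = (j)*(j^3 + 3*j^2 - 4) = j*(j + 2)*(j^2 + j - 2) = j*(j - 1)*(j + 2)*(j + 2)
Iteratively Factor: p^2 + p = (p)*(p + 1)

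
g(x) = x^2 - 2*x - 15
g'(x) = 2*x - 2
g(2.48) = -13.81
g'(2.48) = 2.96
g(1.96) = -15.08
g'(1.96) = 1.92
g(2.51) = -13.72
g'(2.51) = 3.02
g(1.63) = -15.60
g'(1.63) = 1.26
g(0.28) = -15.48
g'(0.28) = -1.44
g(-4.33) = 12.41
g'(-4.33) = -10.66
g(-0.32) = -14.26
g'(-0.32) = -2.64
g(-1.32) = -10.62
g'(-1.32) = -4.64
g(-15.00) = 240.00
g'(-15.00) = -32.00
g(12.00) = 105.00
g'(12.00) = 22.00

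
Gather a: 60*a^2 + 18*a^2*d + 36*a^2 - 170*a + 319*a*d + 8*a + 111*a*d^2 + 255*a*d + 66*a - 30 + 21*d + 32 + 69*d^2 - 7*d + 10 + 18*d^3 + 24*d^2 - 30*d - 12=a^2*(18*d + 96) + a*(111*d^2 + 574*d - 96) + 18*d^3 + 93*d^2 - 16*d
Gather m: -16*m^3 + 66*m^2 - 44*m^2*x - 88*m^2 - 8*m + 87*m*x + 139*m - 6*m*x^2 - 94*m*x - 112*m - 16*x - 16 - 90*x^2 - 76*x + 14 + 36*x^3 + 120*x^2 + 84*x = -16*m^3 + m^2*(-44*x - 22) + m*(-6*x^2 - 7*x + 19) + 36*x^3 + 30*x^2 - 8*x - 2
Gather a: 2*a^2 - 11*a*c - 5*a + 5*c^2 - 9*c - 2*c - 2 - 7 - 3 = 2*a^2 + a*(-11*c - 5) + 5*c^2 - 11*c - 12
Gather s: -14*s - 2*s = -16*s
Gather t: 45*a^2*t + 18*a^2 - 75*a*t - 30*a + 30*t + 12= 18*a^2 - 30*a + t*(45*a^2 - 75*a + 30) + 12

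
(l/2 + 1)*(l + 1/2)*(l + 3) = l^3/2 + 11*l^2/4 + 17*l/4 + 3/2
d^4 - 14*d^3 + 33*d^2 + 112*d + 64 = (d - 8)^2*(d + 1)^2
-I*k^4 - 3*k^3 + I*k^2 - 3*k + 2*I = (k - 2*I)*(k - I)^2*(-I*k + 1)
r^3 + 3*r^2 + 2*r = r*(r + 1)*(r + 2)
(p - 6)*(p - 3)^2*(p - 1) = p^4 - 13*p^3 + 57*p^2 - 99*p + 54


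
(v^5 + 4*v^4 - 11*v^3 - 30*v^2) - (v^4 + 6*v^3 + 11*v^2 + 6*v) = v^5 + 3*v^4 - 17*v^3 - 41*v^2 - 6*v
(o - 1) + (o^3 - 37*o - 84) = o^3 - 36*o - 85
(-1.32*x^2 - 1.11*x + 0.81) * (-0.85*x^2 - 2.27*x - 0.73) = 1.122*x^4 + 3.9399*x^3 + 2.7948*x^2 - 1.0284*x - 0.5913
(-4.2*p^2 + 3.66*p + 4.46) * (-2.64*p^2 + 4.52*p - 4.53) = 11.088*p^4 - 28.6464*p^3 + 23.7948*p^2 + 3.5794*p - 20.2038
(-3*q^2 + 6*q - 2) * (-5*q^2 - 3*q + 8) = 15*q^4 - 21*q^3 - 32*q^2 + 54*q - 16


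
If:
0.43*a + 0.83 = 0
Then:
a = -1.93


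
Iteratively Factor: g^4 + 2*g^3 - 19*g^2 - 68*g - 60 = (g + 2)*(g^3 - 19*g - 30) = (g - 5)*(g + 2)*(g^2 + 5*g + 6) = (g - 5)*(g + 2)^2*(g + 3)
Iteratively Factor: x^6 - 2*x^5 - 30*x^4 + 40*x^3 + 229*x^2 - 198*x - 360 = (x - 5)*(x^5 + 3*x^4 - 15*x^3 - 35*x^2 + 54*x + 72) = (x - 5)*(x + 4)*(x^4 - x^3 - 11*x^2 + 9*x + 18) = (x - 5)*(x + 1)*(x + 4)*(x^3 - 2*x^2 - 9*x + 18) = (x - 5)*(x - 3)*(x + 1)*(x + 4)*(x^2 + x - 6) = (x - 5)*(x - 3)*(x - 2)*(x + 1)*(x + 4)*(x + 3)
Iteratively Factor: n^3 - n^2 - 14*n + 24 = (n - 3)*(n^2 + 2*n - 8) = (n - 3)*(n - 2)*(n + 4)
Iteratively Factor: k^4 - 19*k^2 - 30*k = (k)*(k^3 - 19*k - 30) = k*(k + 3)*(k^2 - 3*k - 10) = k*(k + 2)*(k + 3)*(k - 5)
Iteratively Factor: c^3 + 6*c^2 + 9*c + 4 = (c + 1)*(c^2 + 5*c + 4) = (c + 1)^2*(c + 4)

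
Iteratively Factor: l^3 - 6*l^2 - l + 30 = (l - 5)*(l^2 - l - 6) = (l - 5)*(l - 3)*(l + 2)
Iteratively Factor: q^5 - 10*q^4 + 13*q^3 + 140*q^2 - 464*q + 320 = (q - 4)*(q^4 - 6*q^3 - 11*q^2 + 96*q - 80) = (q - 4)^2*(q^3 - 2*q^2 - 19*q + 20) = (q - 4)^2*(q + 4)*(q^2 - 6*q + 5) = (q - 4)^2*(q - 1)*(q + 4)*(q - 5)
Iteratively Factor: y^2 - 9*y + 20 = (y - 4)*(y - 5)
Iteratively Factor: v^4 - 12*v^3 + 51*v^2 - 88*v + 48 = (v - 1)*(v^3 - 11*v^2 + 40*v - 48) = (v - 4)*(v - 1)*(v^2 - 7*v + 12) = (v - 4)*(v - 3)*(v - 1)*(v - 4)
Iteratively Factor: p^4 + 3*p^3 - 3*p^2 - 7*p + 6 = (p + 3)*(p^3 - 3*p + 2) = (p - 1)*(p + 3)*(p^2 + p - 2) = (p - 1)^2*(p + 3)*(p + 2)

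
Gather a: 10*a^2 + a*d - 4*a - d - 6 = 10*a^2 + a*(d - 4) - d - 6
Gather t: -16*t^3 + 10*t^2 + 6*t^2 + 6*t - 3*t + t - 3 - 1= -16*t^3 + 16*t^2 + 4*t - 4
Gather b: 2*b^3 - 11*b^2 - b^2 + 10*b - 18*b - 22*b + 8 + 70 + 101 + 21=2*b^3 - 12*b^2 - 30*b + 200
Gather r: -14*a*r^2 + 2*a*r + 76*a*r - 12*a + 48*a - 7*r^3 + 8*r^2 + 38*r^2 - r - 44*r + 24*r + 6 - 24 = 36*a - 7*r^3 + r^2*(46 - 14*a) + r*(78*a - 21) - 18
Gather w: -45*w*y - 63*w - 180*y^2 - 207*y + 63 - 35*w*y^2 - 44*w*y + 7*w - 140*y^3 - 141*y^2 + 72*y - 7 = w*(-35*y^2 - 89*y - 56) - 140*y^3 - 321*y^2 - 135*y + 56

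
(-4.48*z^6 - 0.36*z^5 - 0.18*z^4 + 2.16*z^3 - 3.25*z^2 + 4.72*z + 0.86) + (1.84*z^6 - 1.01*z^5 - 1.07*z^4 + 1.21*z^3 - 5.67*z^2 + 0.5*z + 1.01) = -2.64*z^6 - 1.37*z^5 - 1.25*z^4 + 3.37*z^3 - 8.92*z^2 + 5.22*z + 1.87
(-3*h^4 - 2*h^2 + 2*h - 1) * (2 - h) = 3*h^5 - 6*h^4 + 2*h^3 - 6*h^2 + 5*h - 2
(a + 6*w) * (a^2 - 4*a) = a^3 + 6*a^2*w - 4*a^2 - 24*a*w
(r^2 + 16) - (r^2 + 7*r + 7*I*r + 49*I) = -7*r - 7*I*r + 16 - 49*I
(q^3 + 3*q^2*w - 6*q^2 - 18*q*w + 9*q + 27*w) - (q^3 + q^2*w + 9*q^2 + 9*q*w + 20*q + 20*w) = 2*q^2*w - 15*q^2 - 27*q*w - 11*q + 7*w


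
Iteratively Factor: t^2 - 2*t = (t)*(t - 2)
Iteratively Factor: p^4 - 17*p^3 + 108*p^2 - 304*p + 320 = (p - 4)*(p^3 - 13*p^2 + 56*p - 80) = (p - 5)*(p - 4)*(p^2 - 8*p + 16) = (p - 5)*(p - 4)^2*(p - 4)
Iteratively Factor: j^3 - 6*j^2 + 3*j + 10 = (j - 2)*(j^2 - 4*j - 5) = (j - 5)*(j - 2)*(j + 1)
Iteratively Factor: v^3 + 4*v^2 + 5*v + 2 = (v + 1)*(v^2 + 3*v + 2) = (v + 1)^2*(v + 2)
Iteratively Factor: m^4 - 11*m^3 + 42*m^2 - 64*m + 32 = (m - 4)*(m^3 - 7*m^2 + 14*m - 8) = (m - 4)^2*(m^2 - 3*m + 2) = (m - 4)^2*(m - 2)*(m - 1)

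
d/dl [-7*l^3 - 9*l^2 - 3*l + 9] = -21*l^2 - 18*l - 3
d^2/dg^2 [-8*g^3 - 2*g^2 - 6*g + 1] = -48*g - 4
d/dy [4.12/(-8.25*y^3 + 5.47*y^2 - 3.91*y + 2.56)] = (101.97*y^2 - 45.0728*y + 16.1092)/(8.25*y^3 - 5.47*y^2 + 3.91*y - 2.56)^2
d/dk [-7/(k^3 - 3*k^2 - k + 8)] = 7*(3*k^2 - 6*k - 1)/(k^3 - 3*k^2 - k + 8)^2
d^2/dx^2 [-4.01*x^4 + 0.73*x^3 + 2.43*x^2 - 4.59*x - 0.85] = -48.12*x^2 + 4.38*x + 4.86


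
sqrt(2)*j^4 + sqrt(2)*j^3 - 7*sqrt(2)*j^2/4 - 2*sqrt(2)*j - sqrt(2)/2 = (j + 1/2)*(j - sqrt(2))*(j + sqrt(2))*(sqrt(2)*j + sqrt(2)/2)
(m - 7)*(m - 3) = m^2 - 10*m + 21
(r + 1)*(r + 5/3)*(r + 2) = r^3 + 14*r^2/3 + 7*r + 10/3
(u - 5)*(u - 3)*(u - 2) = u^3 - 10*u^2 + 31*u - 30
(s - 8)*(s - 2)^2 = s^3 - 12*s^2 + 36*s - 32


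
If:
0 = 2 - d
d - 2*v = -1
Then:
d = 2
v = 3/2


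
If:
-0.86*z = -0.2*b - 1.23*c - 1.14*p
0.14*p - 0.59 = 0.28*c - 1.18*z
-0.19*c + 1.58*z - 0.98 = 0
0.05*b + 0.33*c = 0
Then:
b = -11.97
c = 1.81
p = 0.78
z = 0.84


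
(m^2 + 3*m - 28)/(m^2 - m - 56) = (m - 4)/(m - 8)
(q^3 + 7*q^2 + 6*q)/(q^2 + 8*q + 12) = q*(q + 1)/(q + 2)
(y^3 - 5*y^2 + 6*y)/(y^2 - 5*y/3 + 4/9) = 9*y*(y^2 - 5*y + 6)/(9*y^2 - 15*y + 4)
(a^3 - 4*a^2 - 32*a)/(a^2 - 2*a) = (a^2 - 4*a - 32)/(a - 2)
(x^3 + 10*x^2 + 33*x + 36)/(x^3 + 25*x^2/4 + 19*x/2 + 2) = 4*(x^2 + 6*x + 9)/(4*x^2 + 9*x + 2)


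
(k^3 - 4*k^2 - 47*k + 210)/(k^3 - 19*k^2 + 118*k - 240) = (k + 7)/(k - 8)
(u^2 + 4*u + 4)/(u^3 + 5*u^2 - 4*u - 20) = (u + 2)/(u^2 + 3*u - 10)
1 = 1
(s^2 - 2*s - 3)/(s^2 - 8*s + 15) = (s + 1)/(s - 5)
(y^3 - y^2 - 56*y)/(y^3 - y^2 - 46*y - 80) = y*(y + 7)/(y^2 + 7*y + 10)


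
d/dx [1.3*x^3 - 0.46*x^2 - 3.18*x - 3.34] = 3.9*x^2 - 0.92*x - 3.18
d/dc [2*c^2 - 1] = 4*c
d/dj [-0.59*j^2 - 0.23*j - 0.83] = -1.18*j - 0.23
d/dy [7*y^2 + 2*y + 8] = 14*y + 2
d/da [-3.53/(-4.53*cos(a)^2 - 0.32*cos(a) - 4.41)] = (31.9818*cos(a) + 1.1296)*sin(a)/(4.53*cos(a)^2 + 0.32*cos(a) + 4.41)^2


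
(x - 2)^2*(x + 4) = x^3 - 12*x + 16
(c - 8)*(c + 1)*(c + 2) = c^3 - 5*c^2 - 22*c - 16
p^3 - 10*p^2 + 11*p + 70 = (p - 7)*(p - 5)*(p + 2)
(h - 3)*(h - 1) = h^2 - 4*h + 3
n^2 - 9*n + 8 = (n - 8)*(n - 1)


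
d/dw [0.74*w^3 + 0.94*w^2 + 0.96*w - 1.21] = 2.22*w^2 + 1.88*w + 0.96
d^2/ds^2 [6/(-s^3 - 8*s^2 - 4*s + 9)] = 12*((3*s + 8)*(s^3 + 8*s^2 + 4*s - 9) - (3*s^2 + 16*s + 4)^2)/(s^3 + 8*s^2 + 4*s - 9)^3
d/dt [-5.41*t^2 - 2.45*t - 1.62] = -10.82*t - 2.45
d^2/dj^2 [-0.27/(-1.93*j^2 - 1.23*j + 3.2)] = (-2.011446*j^2 - 1.281906*j + 0.27*(3.86*j + 1.23)*(7.72*j + 2.46) + 3.33504)/(1.93*j^2 + 1.23*j - 3.2)^3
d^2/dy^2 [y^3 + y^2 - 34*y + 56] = 6*y + 2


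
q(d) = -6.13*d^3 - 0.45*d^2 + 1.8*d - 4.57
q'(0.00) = 1.80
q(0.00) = -4.57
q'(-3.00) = -161.01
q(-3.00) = 151.49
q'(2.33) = -100.13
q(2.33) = -80.36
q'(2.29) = -96.70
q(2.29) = -76.42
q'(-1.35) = -30.50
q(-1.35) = 7.26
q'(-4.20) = -318.82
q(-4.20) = 434.09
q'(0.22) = 0.71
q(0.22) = -4.26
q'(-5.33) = -515.84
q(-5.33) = 901.25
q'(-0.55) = -3.27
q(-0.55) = -4.68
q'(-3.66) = -241.25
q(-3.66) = 283.35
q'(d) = -18.39*d^2 - 0.9*d + 1.8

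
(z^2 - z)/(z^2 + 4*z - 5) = z/(z + 5)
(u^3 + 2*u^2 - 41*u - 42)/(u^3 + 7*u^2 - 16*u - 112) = (u^2 - 5*u - 6)/(u^2 - 16)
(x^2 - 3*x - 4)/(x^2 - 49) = (x^2 - 3*x - 4)/(x^2 - 49)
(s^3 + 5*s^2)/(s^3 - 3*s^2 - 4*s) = s*(s + 5)/(s^2 - 3*s - 4)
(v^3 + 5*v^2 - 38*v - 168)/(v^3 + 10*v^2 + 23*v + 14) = (v^2 - 2*v - 24)/(v^2 + 3*v + 2)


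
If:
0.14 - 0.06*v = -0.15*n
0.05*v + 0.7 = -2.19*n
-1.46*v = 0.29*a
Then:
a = -7.31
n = -0.35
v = 1.45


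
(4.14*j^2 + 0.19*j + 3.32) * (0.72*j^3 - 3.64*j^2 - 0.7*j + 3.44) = 2.9808*j^5 - 14.9328*j^4 - 1.1992*j^3 + 2.0238*j^2 - 1.6704*j + 11.4208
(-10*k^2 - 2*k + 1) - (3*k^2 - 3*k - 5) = -13*k^2 + k + 6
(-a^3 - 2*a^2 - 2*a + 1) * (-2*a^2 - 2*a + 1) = 2*a^5 + 6*a^4 + 7*a^3 - 4*a + 1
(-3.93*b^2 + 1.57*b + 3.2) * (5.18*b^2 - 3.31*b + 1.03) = -20.3574*b^4 + 21.1409*b^3 + 7.3314*b^2 - 8.9749*b + 3.296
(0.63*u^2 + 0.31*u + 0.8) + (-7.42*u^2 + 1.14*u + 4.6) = -6.79*u^2 + 1.45*u + 5.4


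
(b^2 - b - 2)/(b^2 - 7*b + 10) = (b + 1)/(b - 5)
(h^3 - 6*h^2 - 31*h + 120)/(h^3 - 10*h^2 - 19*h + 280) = (h - 3)/(h - 7)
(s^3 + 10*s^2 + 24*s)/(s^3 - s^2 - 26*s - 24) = s*(s + 6)/(s^2 - 5*s - 6)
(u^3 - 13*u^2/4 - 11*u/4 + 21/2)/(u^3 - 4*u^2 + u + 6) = (u + 7/4)/(u + 1)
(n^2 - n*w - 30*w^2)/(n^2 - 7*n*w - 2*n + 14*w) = (n^2 - n*w - 30*w^2)/(n^2 - 7*n*w - 2*n + 14*w)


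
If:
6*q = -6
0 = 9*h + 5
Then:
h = -5/9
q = -1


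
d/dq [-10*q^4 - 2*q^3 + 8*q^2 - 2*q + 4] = -40*q^3 - 6*q^2 + 16*q - 2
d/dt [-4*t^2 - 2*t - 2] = -8*t - 2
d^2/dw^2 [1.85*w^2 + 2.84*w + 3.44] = 3.70000000000000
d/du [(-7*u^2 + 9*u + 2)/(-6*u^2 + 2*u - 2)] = (20*u^2 + 26*u - 11)/(2*(9*u^4 - 6*u^3 + 7*u^2 - 2*u + 1))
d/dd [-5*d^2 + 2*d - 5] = 2 - 10*d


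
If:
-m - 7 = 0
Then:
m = -7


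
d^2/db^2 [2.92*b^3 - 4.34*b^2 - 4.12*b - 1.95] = 17.52*b - 8.68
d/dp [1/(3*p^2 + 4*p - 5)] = 2*(-3*p - 2)/(3*p^2 + 4*p - 5)^2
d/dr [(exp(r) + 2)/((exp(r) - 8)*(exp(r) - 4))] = (-exp(2*r) - 4*exp(r) + 56)*exp(r)/(exp(4*r) - 24*exp(3*r) + 208*exp(2*r) - 768*exp(r) + 1024)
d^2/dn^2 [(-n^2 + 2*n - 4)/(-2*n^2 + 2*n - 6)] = (-n^3 + 3*n^2 + 6*n - 5)/(n^6 - 3*n^5 + 12*n^4 - 19*n^3 + 36*n^2 - 27*n + 27)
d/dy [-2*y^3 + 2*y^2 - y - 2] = -6*y^2 + 4*y - 1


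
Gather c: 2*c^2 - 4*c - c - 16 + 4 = 2*c^2 - 5*c - 12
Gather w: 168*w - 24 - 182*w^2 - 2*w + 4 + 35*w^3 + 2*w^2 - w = 35*w^3 - 180*w^2 + 165*w - 20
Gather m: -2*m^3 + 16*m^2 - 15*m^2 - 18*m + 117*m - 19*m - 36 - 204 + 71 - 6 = -2*m^3 + m^2 + 80*m - 175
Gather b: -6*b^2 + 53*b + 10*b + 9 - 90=-6*b^2 + 63*b - 81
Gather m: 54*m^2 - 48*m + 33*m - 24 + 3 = 54*m^2 - 15*m - 21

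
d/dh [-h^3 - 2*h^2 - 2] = h*(-3*h - 4)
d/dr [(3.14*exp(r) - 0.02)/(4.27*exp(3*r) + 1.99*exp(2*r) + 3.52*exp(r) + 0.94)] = (-26.8156*exp(3*r) - 5.9924*exp(2*r) + 0.0795999999999992*exp(r) + 3.022)*exp(r)/(18.2329*exp(6*r) + 16.9946*exp(5*r) + 34.0209*exp(4*r) + 22.0372*exp(3*r) + 16.1316*exp(2*r) + 6.6176*exp(r) + 0.8836)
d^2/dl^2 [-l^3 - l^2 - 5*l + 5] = -6*l - 2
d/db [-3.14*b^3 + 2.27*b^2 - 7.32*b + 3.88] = -9.42*b^2 + 4.54*b - 7.32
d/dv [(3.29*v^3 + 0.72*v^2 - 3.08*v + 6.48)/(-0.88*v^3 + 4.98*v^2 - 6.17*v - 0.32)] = (17.0178*v^4 - 46.0194*v^3 + 24.8448*v^2 - 65.0016*v + 40.9672)/(0.7744*v^6 - 8.7648*v^5 + 35.6596*v^4 - 60.89*v^3 + 34.8817*v^2 + 3.9488*v + 0.1024)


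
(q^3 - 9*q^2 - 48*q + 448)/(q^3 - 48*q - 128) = (q^2 - q - 56)/(q^2 + 8*q + 16)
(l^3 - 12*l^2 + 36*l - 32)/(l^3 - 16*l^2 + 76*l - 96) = (l - 2)/(l - 6)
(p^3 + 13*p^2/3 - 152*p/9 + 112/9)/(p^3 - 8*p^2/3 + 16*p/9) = (p + 7)/p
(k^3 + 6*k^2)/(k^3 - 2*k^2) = (k + 6)/(k - 2)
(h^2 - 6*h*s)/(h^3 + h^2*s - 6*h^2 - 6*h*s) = (h - 6*s)/(h^2 + h*s - 6*h - 6*s)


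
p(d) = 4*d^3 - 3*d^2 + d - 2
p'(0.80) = 3.88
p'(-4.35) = 254.17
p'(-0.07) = 1.48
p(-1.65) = -29.79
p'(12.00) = 1657.00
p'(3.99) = 168.10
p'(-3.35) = 155.77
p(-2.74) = -109.55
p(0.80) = -1.07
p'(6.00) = 397.00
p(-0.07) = -2.09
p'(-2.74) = 107.53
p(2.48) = 43.04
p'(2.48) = 59.92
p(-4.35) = -392.37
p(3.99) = 208.31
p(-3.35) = -189.40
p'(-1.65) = 43.57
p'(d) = 12*d^2 - 6*d + 1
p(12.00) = 6490.00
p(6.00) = 760.00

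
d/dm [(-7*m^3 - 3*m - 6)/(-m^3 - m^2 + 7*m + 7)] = (7*m^4 - 104*m^3 - 168*m^2 - 12*m + 21)/(m^6 + 2*m^5 - 13*m^4 - 28*m^3 + 35*m^2 + 98*m + 49)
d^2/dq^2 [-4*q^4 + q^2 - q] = 2 - 48*q^2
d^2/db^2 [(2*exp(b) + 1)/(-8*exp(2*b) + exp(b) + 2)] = (-128*exp(4*b) - 272*exp(3*b) - 168*exp(2*b) - 61*exp(b) - 6)*exp(b)/(512*exp(6*b) - 192*exp(5*b) - 360*exp(4*b) + 95*exp(3*b) + 90*exp(2*b) - 12*exp(b) - 8)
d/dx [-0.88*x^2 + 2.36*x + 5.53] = 2.36 - 1.76*x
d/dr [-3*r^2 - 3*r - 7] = -6*r - 3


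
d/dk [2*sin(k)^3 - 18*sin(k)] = 6*(sin(k)^2 - 3)*cos(k)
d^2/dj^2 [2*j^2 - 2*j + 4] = 4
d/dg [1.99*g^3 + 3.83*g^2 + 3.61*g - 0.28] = 5.97*g^2 + 7.66*g + 3.61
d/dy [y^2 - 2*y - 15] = 2*y - 2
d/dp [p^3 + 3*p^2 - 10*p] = 3*p^2 + 6*p - 10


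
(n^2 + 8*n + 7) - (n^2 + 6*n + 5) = 2*n + 2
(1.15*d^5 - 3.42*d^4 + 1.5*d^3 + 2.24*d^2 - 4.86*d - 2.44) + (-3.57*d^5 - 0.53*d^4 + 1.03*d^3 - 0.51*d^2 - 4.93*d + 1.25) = -2.42*d^5 - 3.95*d^4 + 2.53*d^3 + 1.73*d^2 - 9.79*d - 1.19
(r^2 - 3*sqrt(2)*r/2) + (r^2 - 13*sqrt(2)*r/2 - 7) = 2*r^2 - 8*sqrt(2)*r - 7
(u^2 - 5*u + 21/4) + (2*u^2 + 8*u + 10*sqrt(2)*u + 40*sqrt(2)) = 3*u^2 + 3*u + 10*sqrt(2)*u + 21/4 + 40*sqrt(2)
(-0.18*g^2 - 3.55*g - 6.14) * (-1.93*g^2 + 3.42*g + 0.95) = 0.3474*g^4 + 6.2359*g^3 - 0.4618*g^2 - 24.3713*g - 5.833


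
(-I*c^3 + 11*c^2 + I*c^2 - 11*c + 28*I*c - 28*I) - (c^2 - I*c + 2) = -I*c^3 + 10*c^2 + I*c^2 - 11*c + 29*I*c - 2 - 28*I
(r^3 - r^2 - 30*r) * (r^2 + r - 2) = r^5 - 33*r^3 - 28*r^2 + 60*r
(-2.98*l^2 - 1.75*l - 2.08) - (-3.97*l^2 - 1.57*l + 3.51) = 0.99*l^2 - 0.18*l - 5.59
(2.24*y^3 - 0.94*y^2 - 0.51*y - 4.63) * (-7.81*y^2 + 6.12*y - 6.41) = -17.4944*y^5 + 21.0502*y^4 - 16.1281*y^3 + 39.0645*y^2 - 25.0665*y + 29.6783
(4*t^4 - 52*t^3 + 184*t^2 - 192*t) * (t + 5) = 4*t^5 - 32*t^4 - 76*t^3 + 728*t^2 - 960*t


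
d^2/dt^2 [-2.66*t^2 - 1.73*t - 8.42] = -5.32000000000000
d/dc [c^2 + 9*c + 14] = 2*c + 9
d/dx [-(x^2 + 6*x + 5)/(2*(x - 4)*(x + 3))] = (7*x^2 + 34*x + 67)/(2*(x^4 - 2*x^3 - 23*x^2 + 24*x + 144))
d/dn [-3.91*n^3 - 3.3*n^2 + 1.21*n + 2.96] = -11.73*n^2 - 6.6*n + 1.21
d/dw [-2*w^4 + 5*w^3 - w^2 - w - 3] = -8*w^3 + 15*w^2 - 2*w - 1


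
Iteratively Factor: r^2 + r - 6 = (r - 2)*(r + 3)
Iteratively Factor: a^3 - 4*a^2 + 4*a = (a)*(a^2 - 4*a + 4) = a*(a - 2)*(a - 2)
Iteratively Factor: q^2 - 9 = (q - 3)*(q + 3)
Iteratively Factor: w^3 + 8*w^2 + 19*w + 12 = (w + 4)*(w^2 + 4*w + 3) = (w + 3)*(w + 4)*(w + 1)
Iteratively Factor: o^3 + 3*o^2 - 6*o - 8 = (o + 4)*(o^2 - o - 2) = (o + 1)*(o + 4)*(o - 2)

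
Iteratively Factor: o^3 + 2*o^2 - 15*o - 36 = (o + 3)*(o^2 - o - 12) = (o - 4)*(o + 3)*(o + 3)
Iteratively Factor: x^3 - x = (x + 1)*(x^2 - x) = (x - 1)*(x + 1)*(x)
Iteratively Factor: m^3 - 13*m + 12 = (m + 4)*(m^2 - 4*m + 3) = (m - 3)*(m + 4)*(m - 1)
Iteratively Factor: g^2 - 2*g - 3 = (g + 1)*(g - 3)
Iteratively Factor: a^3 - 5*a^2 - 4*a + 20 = (a + 2)*(a^2 - 7*a + 10) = (a - 5)*(a + 2)*(a - 2)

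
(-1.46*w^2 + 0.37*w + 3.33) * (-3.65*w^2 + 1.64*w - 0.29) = 5.329*w^4 - 3.7449*w^3 - 11.1243*w^2 + 5.3539*w - 0.9657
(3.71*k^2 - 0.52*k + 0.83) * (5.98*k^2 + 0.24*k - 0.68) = 22.1858*k^4 - 2.2192*k^3 + 2.3158*k^2 + 0.5528*k - 0.5644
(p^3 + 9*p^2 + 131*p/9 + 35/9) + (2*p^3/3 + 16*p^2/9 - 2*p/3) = 5*p^3/3 + 97*p^2/9 + 125*p/9 + 35/9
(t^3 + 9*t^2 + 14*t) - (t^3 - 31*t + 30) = 9*t^2 + 45*t - 30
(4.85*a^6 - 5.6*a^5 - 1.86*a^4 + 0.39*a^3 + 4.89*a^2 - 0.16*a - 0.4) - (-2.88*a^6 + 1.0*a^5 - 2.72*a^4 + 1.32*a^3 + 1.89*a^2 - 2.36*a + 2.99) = 7.73*a^6 - 6.6*a^5 + 0.86*a^4 - 0.93*a^3 + 3.0*a^2 + 2.2*a - 3.39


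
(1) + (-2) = -1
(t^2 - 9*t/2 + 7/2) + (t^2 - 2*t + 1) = 2*t^2 - 13*t/2 + 9/2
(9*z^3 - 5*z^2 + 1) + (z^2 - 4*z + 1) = 9*z^3 - 4*z^2 - 4*z + 2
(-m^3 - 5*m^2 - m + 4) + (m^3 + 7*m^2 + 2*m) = 2*m^2 + m + 4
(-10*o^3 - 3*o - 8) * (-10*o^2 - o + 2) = 100*o^5 + 10*o^4 + 10*o^3 + 83*o^2 + 2*o - 16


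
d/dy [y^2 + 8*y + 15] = 2*y + 8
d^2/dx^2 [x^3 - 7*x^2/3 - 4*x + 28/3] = 6*x - 14/3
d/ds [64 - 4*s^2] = -8*s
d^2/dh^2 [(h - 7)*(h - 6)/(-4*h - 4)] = -28/(h^3 + 3*h^2 + 3*h + 1)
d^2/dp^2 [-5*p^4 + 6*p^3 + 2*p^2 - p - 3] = -60*p^2 + 36*p + 4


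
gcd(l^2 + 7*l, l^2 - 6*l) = l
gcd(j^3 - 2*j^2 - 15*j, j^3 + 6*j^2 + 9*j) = j^2 + 3*j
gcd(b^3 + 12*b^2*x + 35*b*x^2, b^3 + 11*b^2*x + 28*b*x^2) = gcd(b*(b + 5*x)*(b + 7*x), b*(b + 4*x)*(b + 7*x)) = b^2 + 7*b*x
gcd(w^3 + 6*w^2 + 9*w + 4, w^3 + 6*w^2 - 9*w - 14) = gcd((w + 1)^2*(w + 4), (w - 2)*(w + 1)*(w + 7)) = w + 1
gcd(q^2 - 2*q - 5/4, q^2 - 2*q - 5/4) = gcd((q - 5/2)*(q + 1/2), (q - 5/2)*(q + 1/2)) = q^2 - 2*q - 5/4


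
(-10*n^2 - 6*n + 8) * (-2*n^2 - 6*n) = 20*n^4 + 72*n^3 + 20*n^2 - 48*n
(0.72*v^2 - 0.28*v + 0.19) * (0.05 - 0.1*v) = -0.072*v^3 + 0.064*v^2 - 0.033*v + 0.0095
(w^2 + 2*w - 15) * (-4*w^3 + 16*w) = -4*w^5 - 8*w^4 + 76*w^3 + 32*w^2 - 240*w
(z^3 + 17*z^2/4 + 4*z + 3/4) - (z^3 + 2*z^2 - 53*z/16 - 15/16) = 9*z^2/4 + 117*z/16 + 27/16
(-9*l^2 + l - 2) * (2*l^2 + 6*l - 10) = -18*l^4 - 52*l^3 + 92*l^2 - 22*l + 20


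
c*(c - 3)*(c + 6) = c^3 + 3*c^2 - 18*c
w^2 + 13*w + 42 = (w + 6)*(w + 7)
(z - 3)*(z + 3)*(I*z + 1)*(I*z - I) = -z^4 + z^3 + I*z^3 + 9*z^2 - I*z^2 - 9*z - 9*I*z + 9*I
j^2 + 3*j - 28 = (j - 4)*(j + 7)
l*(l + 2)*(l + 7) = l^3 + 9*l^2 + 14*l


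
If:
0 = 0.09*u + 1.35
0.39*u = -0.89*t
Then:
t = 6.57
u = -15.00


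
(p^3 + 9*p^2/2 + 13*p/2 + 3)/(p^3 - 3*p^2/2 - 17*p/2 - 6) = (p + 2)/(p - 4)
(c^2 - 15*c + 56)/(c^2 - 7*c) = (c - 8)/c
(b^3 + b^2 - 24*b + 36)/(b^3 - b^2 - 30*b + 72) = (b - 2)/(b - 4)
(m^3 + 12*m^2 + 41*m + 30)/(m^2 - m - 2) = (m^2 + 11*m + 30)/(m - 2)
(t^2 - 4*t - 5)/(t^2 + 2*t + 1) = (t - 5)/(t + 1)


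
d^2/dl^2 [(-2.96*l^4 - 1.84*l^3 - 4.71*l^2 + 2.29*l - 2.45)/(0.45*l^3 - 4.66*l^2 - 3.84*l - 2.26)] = (-1.77635683940025e-15*l^8 - 5.6843418860808e-14*l^7 - 148.410622*l^6 - 352.161234*l^5 - 554.977991999999*l^4 - 135.438188*l^3 - 245.479032*l^2 - 479.089668*l - 108.509264)/(0.091125*l^9 - 2.83095*l^8 + 26.98326*l^7 - 54.252766*l^6 - 201.821832*l^5 - 329.943576*l^4 - 292.375908*l^3 - 171.379416*l^2 - 58.839552*l - 11.543176)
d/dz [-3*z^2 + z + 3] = 1 - 6*z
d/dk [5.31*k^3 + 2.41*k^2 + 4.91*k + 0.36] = 15.93*k^2 + 4.82*k + 4.91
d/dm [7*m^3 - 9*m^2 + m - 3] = 21*m^2 - 18*m + 1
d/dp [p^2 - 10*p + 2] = 2*p - 10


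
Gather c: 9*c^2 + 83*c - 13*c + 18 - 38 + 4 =9*c^2 + 70*c - 16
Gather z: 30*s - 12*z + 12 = 30*s - 12*z + 12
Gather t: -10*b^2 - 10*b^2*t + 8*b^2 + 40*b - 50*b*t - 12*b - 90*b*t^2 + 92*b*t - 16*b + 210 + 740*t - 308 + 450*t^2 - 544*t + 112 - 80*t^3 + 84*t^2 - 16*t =-2*b^2 + 12*b - 80*t^3 + t^2*(534 - 90*b) + t*(-10*b^2 + 42*b + 180) + 14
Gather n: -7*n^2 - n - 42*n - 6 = -7*n^2 - 43*n - 6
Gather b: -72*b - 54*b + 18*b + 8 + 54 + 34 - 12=84 - 108*b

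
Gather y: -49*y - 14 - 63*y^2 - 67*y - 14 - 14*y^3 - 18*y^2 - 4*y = -14*y^3 - 81*y^2 - 120*y - 28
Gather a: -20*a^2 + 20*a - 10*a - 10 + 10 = -20*a^2 + 10*a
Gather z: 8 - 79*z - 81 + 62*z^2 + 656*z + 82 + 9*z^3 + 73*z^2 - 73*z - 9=9*z^3 + 135*z^2 + 504*z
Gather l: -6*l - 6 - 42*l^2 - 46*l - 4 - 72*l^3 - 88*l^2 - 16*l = -72*l^3 - 130*l^2 - 68*l - 10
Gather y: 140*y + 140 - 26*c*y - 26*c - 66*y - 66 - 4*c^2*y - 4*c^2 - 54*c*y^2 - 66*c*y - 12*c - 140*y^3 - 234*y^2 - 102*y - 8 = -4*c^2 - 38*c - 140*y^3 + y^2*(-54*c - 234) + y*(-4*c^2 - 92*c - 28) + 66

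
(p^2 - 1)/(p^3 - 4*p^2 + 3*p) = (p + 1)/(p*(p - 3))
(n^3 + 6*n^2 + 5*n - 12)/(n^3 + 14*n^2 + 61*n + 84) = (n - 1)/(n + 7)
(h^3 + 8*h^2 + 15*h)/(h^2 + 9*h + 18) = h*(h + 5)/(h + 6)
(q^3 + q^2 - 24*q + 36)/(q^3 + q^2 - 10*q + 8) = (q^2 + 3*q - 18)/(q^2 + 3*q - 4)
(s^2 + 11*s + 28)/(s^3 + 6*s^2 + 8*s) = (s + 7)/(s*(s + 2))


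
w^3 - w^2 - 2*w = w*(w - 2)*(w + 1)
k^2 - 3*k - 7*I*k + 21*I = (k - 3)*(k - 7*I)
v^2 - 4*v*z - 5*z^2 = (v - 5*z)*(v + z)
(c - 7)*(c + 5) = c^2 - 2*c - 35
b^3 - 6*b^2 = b^2*(b - 6)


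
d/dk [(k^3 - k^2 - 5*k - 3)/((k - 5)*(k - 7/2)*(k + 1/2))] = 8*(-14*k^4 + 73*k^3 - 36*k^2 - 131*k - 8)/(16*k^6 - 256*k^5 + 1448*k^4 - 3112*k^3 + 569*k^2 + 3710*k + 1225)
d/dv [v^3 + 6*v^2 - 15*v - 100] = 3*v^2 + 12*v - 15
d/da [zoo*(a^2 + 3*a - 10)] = zoo*(a + 1)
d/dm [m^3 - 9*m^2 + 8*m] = 3*m^2 - 18*m + 8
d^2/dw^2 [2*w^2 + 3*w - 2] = 4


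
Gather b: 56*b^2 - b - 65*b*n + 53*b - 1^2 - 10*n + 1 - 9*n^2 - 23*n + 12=56*b^2 + b*(52 - 65*n) - 9*n^2 - 33*n + 12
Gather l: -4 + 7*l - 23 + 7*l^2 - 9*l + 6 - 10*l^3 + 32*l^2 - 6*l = -10*l^3 + 39*l^2 - 8*l - 21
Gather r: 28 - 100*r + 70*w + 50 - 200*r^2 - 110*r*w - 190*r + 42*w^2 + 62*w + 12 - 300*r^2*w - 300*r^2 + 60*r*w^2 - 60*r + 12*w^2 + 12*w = r^2*(-300*w - 500) + r*(60*w^2 - 110*w - 350) + 54*w^2 + 144*w + 90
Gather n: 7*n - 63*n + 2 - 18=-56*n - 16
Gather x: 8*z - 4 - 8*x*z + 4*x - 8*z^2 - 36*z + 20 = x*(4 - 8*z) - 8*z^2 - 28*z + 16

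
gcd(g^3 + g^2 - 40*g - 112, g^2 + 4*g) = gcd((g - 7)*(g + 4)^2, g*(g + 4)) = g + 4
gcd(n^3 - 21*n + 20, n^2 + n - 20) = n^2 + n - 20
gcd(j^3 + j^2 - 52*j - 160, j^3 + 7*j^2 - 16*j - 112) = j + 4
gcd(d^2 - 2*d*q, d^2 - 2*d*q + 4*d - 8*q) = -d + 2*q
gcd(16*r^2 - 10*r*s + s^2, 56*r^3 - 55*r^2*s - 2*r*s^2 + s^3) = 8*r - s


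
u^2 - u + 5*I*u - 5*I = (u - 1)*(u + 5*I)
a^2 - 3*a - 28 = (a - 7)*(a + 4)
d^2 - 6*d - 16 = (d - 8)*(d + 2)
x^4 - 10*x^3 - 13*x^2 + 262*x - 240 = (x - 8)*(x - 6)*(x - 1)*(x + 5)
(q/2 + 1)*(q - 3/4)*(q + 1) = q^3/2 + 9*q^2/8 - q/8 - 3/4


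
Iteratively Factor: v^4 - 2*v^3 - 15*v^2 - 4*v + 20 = (v + 2)*(v^3 - 4*v^2 - 7*v + 10) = (v + 2)^2*(v^2 - 6*v + 5) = (v - 5)*(v + 2)^2*(v - 1)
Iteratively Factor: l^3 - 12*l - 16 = (l - 4)*(l^2 + 4*l + 4) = (l - 4)*(l + 2)*(l + 2)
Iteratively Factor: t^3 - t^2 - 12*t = (t - 4)*(t^2 + 3*t) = t*(t - 4)*(t + 3)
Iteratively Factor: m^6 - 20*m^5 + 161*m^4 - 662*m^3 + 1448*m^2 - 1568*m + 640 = (m - 2)*(m^5 - 18*m^4 + 125*m^3 - 412*m^2 + 624*m - 320) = (m - 4)*(m - 2)*(m^4 - 14*m^3 + 69*m^2 - 136*m + 80) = (m - 5)*(m - 4)*(m - 2)*(m^3 - 9*m^2 + 24*m - 16) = (m - 5)*(m - 4)^2*(m - 2)*(m^2 - 5*m + 4) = (m - 5)*(m - 4)^2*(m - 2)*(m - 1)*(m - 4)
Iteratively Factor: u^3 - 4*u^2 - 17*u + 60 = (u - 5)*(u^2 + u - 12) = (u - 5)*(u - 3)*(u + 4)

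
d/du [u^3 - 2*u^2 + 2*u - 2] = 3*u^2 - 4*u + 2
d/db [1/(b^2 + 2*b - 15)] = 2*(-b - 1)/(b^2 + 2*b - 15)^2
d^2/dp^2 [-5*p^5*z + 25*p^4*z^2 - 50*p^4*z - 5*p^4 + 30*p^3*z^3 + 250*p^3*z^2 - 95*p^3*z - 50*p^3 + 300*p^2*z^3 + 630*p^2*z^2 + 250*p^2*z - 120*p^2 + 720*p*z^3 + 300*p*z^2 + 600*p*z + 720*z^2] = -100*p^3*z + 300*p^2*z^2 - 600*p^2*z - 60*p^2 + 180*p*z^3 + 1500*p*z^2 - 570*p*z - 300*p + 600*z^3 + 1260*z^2 + 500*z - 240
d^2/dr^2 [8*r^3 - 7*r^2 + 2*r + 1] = 48*r - 14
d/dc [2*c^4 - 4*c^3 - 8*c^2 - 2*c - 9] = 8*c^3 - 12*c^2 - 16*c - 2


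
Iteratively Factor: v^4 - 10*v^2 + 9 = (v + 1)*(v^3 - v^2 - 9*v + 9) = (v - 1)*(v + 1)*(v^2 - 9) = (v - 3)*(v - 1)*(v + 1)*(v + 3)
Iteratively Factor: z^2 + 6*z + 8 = (z + 4)*(z + 2)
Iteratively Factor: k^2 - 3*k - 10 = (k + 2)*(k - 5)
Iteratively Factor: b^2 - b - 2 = (b - 2)*(b + 1)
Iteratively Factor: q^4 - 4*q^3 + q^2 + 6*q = (q + 1)*(q^3 - 5*q^2 + 6*q) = (q - 3)*(q + 1)*(q^2 - 2*q) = q*(q - 3)*(q + 1)*(q - 2)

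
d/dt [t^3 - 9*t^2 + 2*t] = 3*t^2 - 18*t + 2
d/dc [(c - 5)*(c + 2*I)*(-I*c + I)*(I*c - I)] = 4*c^3 + c^2*(-21 + 6*I) + c*(22 - 28*I) - 5 + 22*I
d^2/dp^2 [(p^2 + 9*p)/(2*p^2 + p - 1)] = 4*(17*p^3 + 3*p^2 + 27*p + 5)/(8*p^6 + 12*p^5 - 6*p^4 - 11*p^3 + 3*p^2 + 3*p - 1)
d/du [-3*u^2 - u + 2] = -6*u - 1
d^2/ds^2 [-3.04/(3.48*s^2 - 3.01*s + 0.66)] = (73.631232*s^2 - 63.686784*s - 3.04*(6.96*s - 3.01)*(13.92*s - 6.02) + 13.964544)/(3.48*s^2 - 3.01*s + 0.66)^3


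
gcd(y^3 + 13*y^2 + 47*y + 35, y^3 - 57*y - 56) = y^2 + 8*y + 7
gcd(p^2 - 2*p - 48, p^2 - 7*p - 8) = p - 8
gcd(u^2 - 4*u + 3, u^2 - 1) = u - 1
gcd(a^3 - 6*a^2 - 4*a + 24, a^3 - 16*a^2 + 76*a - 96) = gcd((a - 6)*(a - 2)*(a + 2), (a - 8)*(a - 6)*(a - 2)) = a^2 - 8*a + 12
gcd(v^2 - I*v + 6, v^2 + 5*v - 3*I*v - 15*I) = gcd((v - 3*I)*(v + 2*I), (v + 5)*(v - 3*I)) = v - 3*I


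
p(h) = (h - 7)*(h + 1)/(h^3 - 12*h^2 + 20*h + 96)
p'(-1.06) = -0.14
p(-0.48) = -0.05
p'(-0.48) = -0.07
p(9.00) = 0.61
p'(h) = (h - 7)*(h + 1)*(-3*h^2 + 24*h - 20)/(h^3 - 12*h^2 + 20*h + 96)^2 + (h - 7)/(h^3 - 12*h^2 + 20*h + 96) + (h + 1)/(h^3 - 12*h^2 + 20*h + 96) = (-h^4 + 12*h^3 - 31*h^2 + 24*h - 436)/(h^6 - 24*h^5 + 184*h^4 - 288*h^3 - 1904*h^2 + 3840*h + 9216)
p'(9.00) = -0.50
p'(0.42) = -0.04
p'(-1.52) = -0.50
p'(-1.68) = -1.11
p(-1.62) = 0.19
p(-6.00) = -0.10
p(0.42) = -0.09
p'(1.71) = -0.04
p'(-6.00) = -0.01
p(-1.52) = 0.13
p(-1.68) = 0.25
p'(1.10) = -0.04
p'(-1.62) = -0.79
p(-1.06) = 0.01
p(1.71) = -0.14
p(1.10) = -0.12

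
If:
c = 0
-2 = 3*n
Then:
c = 0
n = -2/3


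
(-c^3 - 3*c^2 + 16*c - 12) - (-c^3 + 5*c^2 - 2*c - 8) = -8*c^2 + 18*c - 4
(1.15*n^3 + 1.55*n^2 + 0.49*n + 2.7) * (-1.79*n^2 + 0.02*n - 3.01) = -2.0585*n^5 - 2.7515*n^4 - 4.3076*n^3 - 9.4887*n^2 - 1.4209*n - 8.127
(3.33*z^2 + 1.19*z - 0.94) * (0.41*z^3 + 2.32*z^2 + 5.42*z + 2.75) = 1.3653*z^5 + 8.2135*z^4 + 20.424*z^3 + 13.4265*z^2 - 1.8223*z - 2.585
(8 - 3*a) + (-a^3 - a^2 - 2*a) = -a^3 - a^2 - 5*a + 8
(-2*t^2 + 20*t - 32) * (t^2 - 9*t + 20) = -2*t^4 + 38*t^3 - 252*t^2 + 688*t - 640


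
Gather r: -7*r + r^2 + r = r^2 - 6*r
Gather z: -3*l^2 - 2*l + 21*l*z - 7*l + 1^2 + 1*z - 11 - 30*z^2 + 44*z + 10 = -3*l^2 - 9*l - 30*z^2 + z*(21*l + 45)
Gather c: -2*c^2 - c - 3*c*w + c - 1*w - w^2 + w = -2*c^2 - 3*c*w - w^2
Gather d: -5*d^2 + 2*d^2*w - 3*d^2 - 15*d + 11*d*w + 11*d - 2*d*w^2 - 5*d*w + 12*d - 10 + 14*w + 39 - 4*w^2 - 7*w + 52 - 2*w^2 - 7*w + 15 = d^2*(2*w - 8) + d*(-2*w^2 + 6*w + 8) - 6*w^2 + 96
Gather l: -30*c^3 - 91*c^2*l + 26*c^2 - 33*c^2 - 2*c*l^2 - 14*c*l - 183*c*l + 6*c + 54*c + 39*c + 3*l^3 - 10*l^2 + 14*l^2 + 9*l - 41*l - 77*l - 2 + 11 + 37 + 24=-30*c^3 - 7*c^2 + 99*c + 3*l^3 + l^2*(4 - 2*c) + l*(-91*c^2 - 197*c - 109) + 70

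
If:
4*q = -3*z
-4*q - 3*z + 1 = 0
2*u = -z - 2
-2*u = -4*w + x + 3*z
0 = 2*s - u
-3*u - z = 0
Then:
No Solution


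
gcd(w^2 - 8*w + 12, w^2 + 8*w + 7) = 1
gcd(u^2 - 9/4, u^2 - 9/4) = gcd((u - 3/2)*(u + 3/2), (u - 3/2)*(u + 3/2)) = u^2 - 9/4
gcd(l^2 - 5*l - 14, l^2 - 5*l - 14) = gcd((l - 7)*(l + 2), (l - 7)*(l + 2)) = l^2 - 5*l - 14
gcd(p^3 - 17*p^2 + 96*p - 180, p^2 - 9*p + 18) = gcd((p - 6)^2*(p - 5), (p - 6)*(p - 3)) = p - 6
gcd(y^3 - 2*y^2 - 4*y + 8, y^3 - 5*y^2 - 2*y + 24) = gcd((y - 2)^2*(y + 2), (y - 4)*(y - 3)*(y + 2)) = y + 2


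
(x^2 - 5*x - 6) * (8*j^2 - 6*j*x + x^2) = 8*j^2*x^2 - 40*j^2*x - 48*j^2 - 6*j*x^3 + 30*j*x^2 + 36*j*x + x^4 - 5*x^3 - 6*x^2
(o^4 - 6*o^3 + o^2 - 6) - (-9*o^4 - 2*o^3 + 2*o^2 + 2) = 10*o^4 - 4*o^3 - o^2 - 8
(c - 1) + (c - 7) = 2*c - 8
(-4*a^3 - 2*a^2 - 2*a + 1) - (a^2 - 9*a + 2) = -4*a^3 - 3*a^2 + 7*a - 1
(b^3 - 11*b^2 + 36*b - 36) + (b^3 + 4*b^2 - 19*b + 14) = 2*b^3 - 7*b^2 + 17*b - 22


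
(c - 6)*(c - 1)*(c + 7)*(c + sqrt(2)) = c^4 + sqrt(2)*c^3 - 43*c^2 - 43*sqrt(2)*c + 42*c + 42*sqrt(2)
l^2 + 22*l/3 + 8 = (l + 4/3)*(l + 6)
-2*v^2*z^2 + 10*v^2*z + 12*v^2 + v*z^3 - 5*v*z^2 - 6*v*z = (-2*v + z)*(z - 6)*(v*z + v)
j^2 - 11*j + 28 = (j - 7)*(j - 4)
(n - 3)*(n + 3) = n^2 - 9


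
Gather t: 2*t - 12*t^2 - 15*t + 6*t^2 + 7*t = -6*t^2 - 6*t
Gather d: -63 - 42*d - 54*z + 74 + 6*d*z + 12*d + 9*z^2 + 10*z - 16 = d*(6*z - 30) + 9*z^2 - 44*z - 5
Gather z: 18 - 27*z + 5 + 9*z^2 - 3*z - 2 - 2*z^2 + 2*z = 7*z^2 - 28*z + 21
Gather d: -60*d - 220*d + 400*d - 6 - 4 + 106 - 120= 120*d - 24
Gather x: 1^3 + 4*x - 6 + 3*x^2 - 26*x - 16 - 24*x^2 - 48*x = -21*x^2 - 70*x - 21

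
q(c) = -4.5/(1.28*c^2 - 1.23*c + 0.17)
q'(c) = -4.5*(1.23 - 2.56*c)/(1.28*c^2 - 1.23*c + 0.17)^2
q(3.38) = -0.42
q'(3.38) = 0.30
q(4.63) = -0.21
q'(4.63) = 0.10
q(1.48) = -3.90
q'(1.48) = 8.66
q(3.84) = -0.31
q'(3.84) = 0.19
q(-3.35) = -0.24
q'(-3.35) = -0.13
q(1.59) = -3.10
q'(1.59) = 6.08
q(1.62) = -2.93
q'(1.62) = 5.56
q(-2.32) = -0.45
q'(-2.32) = -0.33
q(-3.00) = -0.29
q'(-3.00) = -0.17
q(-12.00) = -0.02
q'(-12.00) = -0.00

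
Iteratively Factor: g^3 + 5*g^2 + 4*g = (g + 1)*(g^2 + 4*g) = g*(g + 1)*(g + 4)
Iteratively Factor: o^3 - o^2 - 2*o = (o)*(o^2 - o - 2) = o*(o + 1)*(o - 2)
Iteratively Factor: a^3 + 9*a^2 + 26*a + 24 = (a + 3)*(a^2 + 6*a + 8) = (a + 2)*(a + 3)*(a + 4)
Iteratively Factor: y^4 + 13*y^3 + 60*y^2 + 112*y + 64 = (y + 4)*(y^3 + 9*y^2 + 24*y + 16) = (y + 4)^2*(y^2 + 5*y + 4) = (y + 1)*(y + 4)^2*(y + 4)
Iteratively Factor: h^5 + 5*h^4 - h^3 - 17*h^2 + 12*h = (h - 1)*(h^4 + 6*h^3 + 5*h^2 - 12*h) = (h - 1)*(h + 3)*(h^3 + 3*h^2 - 4*h) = h*(h - 1)*(h + 3)*(h^2 + 3*h - 4) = h*(h - 1)^2*(h + 3)*(h + 4)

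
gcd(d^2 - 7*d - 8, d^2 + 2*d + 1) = d + 1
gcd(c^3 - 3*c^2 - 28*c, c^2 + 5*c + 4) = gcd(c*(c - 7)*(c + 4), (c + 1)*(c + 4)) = c + 4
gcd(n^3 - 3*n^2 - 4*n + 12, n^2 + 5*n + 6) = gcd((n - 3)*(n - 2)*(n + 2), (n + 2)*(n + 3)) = n + 2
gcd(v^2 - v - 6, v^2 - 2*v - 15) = 1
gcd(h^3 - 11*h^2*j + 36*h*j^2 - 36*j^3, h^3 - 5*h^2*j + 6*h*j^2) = h^2 - 5*h*j + 6*j^2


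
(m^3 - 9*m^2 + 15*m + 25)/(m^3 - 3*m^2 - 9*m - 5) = (m - 5)/(m + 1)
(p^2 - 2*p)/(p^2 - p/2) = 2*(p - 2)/(2*p - 1)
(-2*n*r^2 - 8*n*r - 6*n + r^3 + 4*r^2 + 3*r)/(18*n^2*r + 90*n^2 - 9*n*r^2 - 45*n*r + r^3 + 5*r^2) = (-2*n*r^2 - 8*n*r - 6*n + r^3 + 4*r^2 + 3*r)/(18*n^2*r + 90*n^2 - 9*n*r^2 - 45*n*r + r^3 + 5*r^2)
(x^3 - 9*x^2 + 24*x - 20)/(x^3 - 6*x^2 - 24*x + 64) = (x^2 - 7*x + 10)/(x^2 - 4*x - 32)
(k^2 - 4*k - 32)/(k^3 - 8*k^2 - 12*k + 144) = (k - 8)/(k^2 - 12*k + 36)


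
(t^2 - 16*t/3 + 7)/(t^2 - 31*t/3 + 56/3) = (t - 3)/(t - 8)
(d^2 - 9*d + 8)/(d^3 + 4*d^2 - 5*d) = (d - 8)/(d*(d + 5))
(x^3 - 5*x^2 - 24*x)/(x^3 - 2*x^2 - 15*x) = (x - 8)/(x - 5)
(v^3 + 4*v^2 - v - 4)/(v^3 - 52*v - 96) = (-v^3 - 4*v^2 + v + 4)/(-v^3 + 52*v + 96)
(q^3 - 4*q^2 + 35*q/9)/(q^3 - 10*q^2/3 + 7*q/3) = (q - 5/3)/(q - 1)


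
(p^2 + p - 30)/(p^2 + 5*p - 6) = (p - 5)/(p - 1)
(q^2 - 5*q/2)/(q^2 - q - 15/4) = 2*q/(2*q + 3)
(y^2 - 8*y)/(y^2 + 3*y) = (y - 8)/(y + 3)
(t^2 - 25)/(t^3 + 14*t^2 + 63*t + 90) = (t - 5)/(t^2 + 9*t + 18)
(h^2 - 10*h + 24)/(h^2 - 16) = (h - 6)/(h + 4)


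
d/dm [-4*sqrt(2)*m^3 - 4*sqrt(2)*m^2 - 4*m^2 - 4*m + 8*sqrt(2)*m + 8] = -12*sqrt(2)*m^2 - 8*sqrt(2)*m - 8*m - 4 + 8*sqrt(2)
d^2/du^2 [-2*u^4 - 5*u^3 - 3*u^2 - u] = -24*u^2 - 30*u - 6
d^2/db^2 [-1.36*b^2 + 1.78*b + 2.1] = -2.72000000000000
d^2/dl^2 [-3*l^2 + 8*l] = -6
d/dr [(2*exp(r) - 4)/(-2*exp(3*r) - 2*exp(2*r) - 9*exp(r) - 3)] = 2*((exp(r) - 2)*(6*exp(2*r) + 4*exp(r) + 9) - 2*exp(3*r) - 2*exp(2*r) - 9*exp(r) - 3)*exp(r)/(2*exp(3*r) + 2*exp(2*r) + 9*exp(r) + 3)^2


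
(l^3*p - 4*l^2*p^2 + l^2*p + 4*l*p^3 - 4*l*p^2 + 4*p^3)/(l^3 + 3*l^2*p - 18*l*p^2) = p*(l^3 - 4*l^2*p + l^2 + 4*l*p^2 - 4*l*p + 4*p^2)/(l*(l^2 + 3*l*p - 18*p^2))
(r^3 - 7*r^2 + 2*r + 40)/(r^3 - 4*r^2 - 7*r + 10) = (r - 4)/(r - 1)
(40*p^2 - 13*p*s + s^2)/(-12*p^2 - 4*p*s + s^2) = (-40*p^2 + 13*p*s - s^2)/(12*p^2 + 4*p*s - s^2)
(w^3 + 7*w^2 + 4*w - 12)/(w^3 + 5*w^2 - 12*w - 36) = (w - 1)/(w - 3)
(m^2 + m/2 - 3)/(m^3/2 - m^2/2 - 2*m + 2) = (2*m - 3)/(m^2 - 3*m + 2)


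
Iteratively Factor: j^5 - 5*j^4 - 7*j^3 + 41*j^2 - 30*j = (j - 5)*(j^4 - 7*j^2 + 6*j) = j*(j - 5)*(j^3 - 7*j + 6) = j*(j - 5)*(j + 3)*(j^2 - 3*j + 2) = j*(j - 5)*(j - 2)*(j + 3)*(j - 1)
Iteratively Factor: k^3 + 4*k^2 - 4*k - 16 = (k + 2)*(k^2 + 2*k - 8) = (k + 2)*(k + 4)*(k - 2)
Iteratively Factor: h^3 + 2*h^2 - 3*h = (h)*(h^2 + 2*h - 3) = h*(h + 3)*(h - 1)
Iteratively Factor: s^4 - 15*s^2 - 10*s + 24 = (s - 1)*(s^3 + s^2 - 14*s - 24) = (s - 1)*(s + 3)*(s^2 - 2*s - 8) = (s - 1)*(s + 2)*(s + 3)*(s - 4)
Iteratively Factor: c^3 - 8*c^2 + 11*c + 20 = (c - 4)*(c^2 - 4*c - 5) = (c - 4)*(c + 1)*(c - 5)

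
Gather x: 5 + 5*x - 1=5*x + 4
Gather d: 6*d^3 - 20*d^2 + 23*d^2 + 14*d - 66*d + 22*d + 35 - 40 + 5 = 6*d^3 + 3*d^2 - 30*d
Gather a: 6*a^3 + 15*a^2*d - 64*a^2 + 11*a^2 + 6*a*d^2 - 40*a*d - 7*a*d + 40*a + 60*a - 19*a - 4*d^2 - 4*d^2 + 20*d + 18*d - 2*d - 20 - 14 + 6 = 6*a^3 + a^2*(15*d - 53) + a*(6*d^2 - 47*d + 81) - 8*d^2 + 36*d - 28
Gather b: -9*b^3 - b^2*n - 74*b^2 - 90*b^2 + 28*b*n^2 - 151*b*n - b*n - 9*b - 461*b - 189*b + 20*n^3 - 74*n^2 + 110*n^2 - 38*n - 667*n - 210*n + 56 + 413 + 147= -9*b^3 + b^2*(-n - 164) + b*(28*n^2 - 152*n - 659) + 20*n^3 + 36*n^2 - 915*n + 616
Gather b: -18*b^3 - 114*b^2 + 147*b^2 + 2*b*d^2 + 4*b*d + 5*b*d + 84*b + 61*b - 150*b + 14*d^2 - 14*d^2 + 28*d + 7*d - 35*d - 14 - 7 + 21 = -18*b^3 + 33*b^2 + b*(2*d^2 + 9*d - 5)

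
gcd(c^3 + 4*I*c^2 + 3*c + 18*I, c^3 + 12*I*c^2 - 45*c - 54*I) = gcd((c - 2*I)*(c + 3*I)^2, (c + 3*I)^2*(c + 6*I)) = c^2 + 6*I*c - 9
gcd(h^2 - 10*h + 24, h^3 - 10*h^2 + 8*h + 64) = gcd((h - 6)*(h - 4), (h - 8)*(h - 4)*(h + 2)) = h - 4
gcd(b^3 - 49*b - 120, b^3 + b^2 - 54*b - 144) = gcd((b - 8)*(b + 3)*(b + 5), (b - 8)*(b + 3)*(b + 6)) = b^2 - 5*b - 24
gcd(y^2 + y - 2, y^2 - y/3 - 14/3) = y + 2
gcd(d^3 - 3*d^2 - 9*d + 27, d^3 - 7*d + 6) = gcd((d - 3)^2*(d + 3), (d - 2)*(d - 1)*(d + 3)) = d + 3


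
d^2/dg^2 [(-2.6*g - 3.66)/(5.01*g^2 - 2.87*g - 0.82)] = ((2.6*g + 3.66)*(10.02*g - 2.87)*(20.04*g - 5.74) + (78.156*g + 21.7492)*(-5.01*g^2 + 2.87*g + 0.82))/(-5.01*g^2 + 2.87*g + 0.82)^3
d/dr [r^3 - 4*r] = 3*r^2 - 4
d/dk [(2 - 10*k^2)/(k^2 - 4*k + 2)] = 4*(10*k^2 - 11*k + 2)/(k^4 - 8*k^3 + 20*k^2 - 16*k + 4)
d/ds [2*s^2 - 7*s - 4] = 4*s - 7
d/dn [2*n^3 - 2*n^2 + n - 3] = 6*n^2 - 4*n + 1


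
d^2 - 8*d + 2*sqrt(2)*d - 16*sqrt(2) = (d - 8)*(d + 2*sqrt(2))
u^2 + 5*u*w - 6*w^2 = (u - w)*(u + 6*w)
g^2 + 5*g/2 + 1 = (g + 1/2)*(g + 2)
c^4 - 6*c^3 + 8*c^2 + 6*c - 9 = (c - 3)^2*(c - 1)*(c + 1)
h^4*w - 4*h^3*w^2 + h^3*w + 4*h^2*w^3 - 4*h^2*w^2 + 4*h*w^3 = h*(h - 2*w)^2*(h*w + w)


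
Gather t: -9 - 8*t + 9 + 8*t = 0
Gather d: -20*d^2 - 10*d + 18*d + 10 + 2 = -20*d^2 + 8*d + 12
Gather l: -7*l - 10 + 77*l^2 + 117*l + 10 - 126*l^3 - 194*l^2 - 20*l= -126*l^3 - 117*l^2 + 90*l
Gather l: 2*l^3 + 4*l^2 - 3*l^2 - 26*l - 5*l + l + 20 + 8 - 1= 2*l^3 + l^2 - 30*l + 27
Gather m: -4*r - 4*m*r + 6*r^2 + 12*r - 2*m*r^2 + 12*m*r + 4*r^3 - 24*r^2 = m*(-2*r^2 + 8*r) + 4*r^3 - 18*r^2 + 8*r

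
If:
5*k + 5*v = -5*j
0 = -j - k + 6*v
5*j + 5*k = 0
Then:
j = -k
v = 0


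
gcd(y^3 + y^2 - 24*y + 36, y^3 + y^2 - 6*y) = y - 2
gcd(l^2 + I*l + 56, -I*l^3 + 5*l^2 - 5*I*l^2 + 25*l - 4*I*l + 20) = 1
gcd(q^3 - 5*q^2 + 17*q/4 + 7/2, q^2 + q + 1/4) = q + 1/2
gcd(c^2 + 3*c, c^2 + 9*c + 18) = c + 3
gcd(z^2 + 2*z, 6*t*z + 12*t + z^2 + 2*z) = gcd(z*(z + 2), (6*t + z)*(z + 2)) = z + 2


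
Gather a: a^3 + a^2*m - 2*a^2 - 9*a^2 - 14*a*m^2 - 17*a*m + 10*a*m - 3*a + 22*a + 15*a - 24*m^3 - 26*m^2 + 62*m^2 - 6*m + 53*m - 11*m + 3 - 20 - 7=a^3 + a^2*(m - 11) + a*(-14*m^2 - 7*m + 34) - 24*m^3 + 36*m^2 + 36*m - 24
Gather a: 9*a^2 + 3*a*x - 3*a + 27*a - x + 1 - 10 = 9*a^2 + a*(3*x + 24) - x - 9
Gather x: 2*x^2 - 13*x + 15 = 2*x^2 - 13*x + 15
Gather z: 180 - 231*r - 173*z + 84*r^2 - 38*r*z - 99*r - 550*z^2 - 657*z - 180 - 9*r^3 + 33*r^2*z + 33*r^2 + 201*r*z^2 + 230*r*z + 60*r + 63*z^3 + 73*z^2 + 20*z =-9*r^3 + 117*r^2 - 270*r + 63*z^3 + z^2*(201*r - 477) + z*(33*r^2 + 192*r - 810)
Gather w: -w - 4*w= -5*w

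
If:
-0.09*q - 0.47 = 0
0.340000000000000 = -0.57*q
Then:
No Solution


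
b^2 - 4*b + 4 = (b - 2)^2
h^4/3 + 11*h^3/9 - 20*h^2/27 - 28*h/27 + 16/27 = (h/3 + 1/3)*(h - 2/3)^2*(h + 4)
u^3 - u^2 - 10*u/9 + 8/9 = (u - 4/3)*(u - 2/3)*(u + 1)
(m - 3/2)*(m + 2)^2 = m^3 + 5*m^2/2 - 2*m - 6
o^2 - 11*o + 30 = (o - 6)*(o - 5)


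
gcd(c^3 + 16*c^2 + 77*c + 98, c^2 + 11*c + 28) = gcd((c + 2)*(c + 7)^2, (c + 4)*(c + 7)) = c + 7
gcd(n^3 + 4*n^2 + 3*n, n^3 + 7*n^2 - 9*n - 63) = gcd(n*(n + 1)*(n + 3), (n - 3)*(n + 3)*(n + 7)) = n + 3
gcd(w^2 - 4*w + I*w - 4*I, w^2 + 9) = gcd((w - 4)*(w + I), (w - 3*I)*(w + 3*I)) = 1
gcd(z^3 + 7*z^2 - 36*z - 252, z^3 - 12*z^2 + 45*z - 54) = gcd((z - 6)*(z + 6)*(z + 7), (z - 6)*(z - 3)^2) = z - 6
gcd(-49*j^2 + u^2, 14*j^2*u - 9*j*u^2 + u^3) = -7*j + u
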